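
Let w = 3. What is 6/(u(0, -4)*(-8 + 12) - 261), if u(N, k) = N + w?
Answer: -2/83 ≈ -0.024096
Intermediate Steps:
u(N, k) = 3 + N (u(N, k) = N + 3 = 3 + N)
6/(u(0, -4)*(-8 + 12) - 261) = 6/((3 + 0)*(-8 + 12) - 261) = 6/(3*4 - 261) = 6/(12 - 261) = 6/(-249) = -1/249*6 = -2/83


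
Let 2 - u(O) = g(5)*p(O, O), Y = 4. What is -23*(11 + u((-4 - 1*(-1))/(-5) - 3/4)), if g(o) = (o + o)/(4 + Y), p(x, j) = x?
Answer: -4853/16 ≈ -303.31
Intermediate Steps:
g(o) = o/4 (g(o) = (o + o)/(4 + 4) = (2*o)/8 = (2*o)*(⅛) = o/4)
u(O) = 2 - 5*O/4 (u(O) = 2 - (¼)*5*O = 2 - 5*O/4)
-23*(11 + u((-4 - 1*(-1))/(-5) - 3/4)) = -23*(11 + (2 - 5*((-4 - 1*(-1))/(-5) - 3/4)/4)) = -23*(11 + (2 - 5*((-4 + 1)*(-⅕) - 3*¼)/4)) = -23*(11 + (2 - 5*(-3*(-⅕) - ¾)/4)) = -23*(11 + (2 - 5*(⅗ - ¾)/4)) = -23*(11 + (2 - 5/4*(-3/20))) = -23*(11 + (2 + 3/16)) = -23*(11 + 35/16) = -23*211/16 = -4853/16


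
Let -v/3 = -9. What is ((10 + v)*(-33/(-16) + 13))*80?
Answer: 44585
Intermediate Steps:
v = 27 (v = -3*(-9) = 27)
((10 + v)*(-33/(-16) + 13))*80 = ((10 + 27)*(-33/(-16) + 13))*80 = (37*(-33*(-1/16) + 13))*80 = (37*(33/16 + 13))*80 = (37*(241/16))*80 = (8917/16)*80 = 44585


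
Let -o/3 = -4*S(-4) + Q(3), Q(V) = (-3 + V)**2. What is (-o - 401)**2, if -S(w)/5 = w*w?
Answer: 312481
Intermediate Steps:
S(w) = -5*w**2 (S(w) = -5*w*w = -5*w**2)
o = -960 (o = -3*(-(-20)*(-4)**2 + (-3 + 3)**2) = -3*(-(-20)*16 + 0**2) = -3*(-4*(-80) + 0) = -3*(320 + 0) = -3*320 = -960)
(-o - 401)**2 = (-1*(-960) - 401)**2 = (960 - 401)**2 = 559**2 = 312481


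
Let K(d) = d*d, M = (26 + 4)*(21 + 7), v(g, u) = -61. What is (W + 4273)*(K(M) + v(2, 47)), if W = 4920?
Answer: 6486020027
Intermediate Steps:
M = 840 (M = 30*28 = 840)
K(d) = d²
(W + 4273)*(K(M) + v(2, 47)) = (4920 + 4273)*(840² - 61) = 9193*(705600 - 61) = 9193*705539 = 6486020027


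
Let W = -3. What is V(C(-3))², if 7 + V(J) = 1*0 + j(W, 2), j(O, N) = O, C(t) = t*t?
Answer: 100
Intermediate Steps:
C(t) = t²
V(J) = -10 (V(J) = -7 + (1*0 - 3) = -7 + (0 - 3) = -7 - 3 = -10)
V(C(-3))² = (-10)² = 100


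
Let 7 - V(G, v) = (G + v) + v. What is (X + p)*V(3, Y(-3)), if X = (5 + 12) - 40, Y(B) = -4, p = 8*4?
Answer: 108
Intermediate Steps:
p = 32
V(G, v) = 7 - G - 2*v (V(G, v) = 7 - ((G + v) + v) = 7 - (G + 2*v) = 7 + (-G - 2*v) = 7 - G - 2*v)
X = -23 (X = 17 - 40 = -23)
(X + p)*V(3, Y(-3)) = (-23 + 32)*(7 - 1*3 - 2*(-4)) = 9*(7 - 3 + 8) = 9*12 = 108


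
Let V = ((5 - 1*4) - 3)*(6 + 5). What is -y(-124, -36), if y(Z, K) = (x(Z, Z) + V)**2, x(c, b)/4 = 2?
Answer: -196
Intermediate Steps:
x(c, b) = 8 (x(c, b) = 4*2 = 8)
V = -22 (V = ((5 - 4) - 3)*11 = (1 - 3)*11 = -2*11 = -22)
y(Z, K) = 196 (y(Z, K) = (8 - 22)**2 = (-14)**2 = 196)
-y(-124, -36) = -1*196 = -196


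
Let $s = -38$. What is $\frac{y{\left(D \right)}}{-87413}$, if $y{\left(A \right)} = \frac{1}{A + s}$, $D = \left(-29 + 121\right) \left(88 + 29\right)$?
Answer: $- \frac{1}{937591838} \approx -1.0666 \cdot 10^{-9}$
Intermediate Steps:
$D = 10764$ ($D = 92 \cdot 117 = 10764$)
$y{\left(A \right)} = \frac{1}{-38 + A}$ ($y{\left(A \right)} = \frac{1}{A - 38} = \frac{1}{-38 + A}$)
$\frac{y{\left(D \right)}}{-87413} = \frac{1}{\left(-38 + 10764\right) \left(-87413\right)} = \frac{1}{10726} \left(- \frac{1}{87413}\right) = - \frac{1}{937591838}$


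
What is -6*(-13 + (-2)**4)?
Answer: -18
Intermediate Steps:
-6*(-13 + (-2)**4) = -6*(-13 + 16) = -6*3 = -18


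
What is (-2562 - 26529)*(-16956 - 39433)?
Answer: 1640412399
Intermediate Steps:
(-2562 - 26529)*(-16956 - 39433) = -29091*(-56389) = 1640412399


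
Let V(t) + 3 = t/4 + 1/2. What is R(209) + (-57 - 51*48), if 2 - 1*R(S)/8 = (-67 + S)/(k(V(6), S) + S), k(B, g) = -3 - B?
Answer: -516359/207 ≈ -2494.5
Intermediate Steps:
V(t) = -5/2 + t/4 (V(t) = -3 + (t/4 + 1/2) = -3 + (t*(¼) + 1*(½)) = -3 + (t/4 + ½) = -3 + (½ + t/4) = -5/2 + t/4)
R(S) = 16 - 8*(-67 + S)/(-2 + S) (R(S) = 16 - 8*(-67 + S)/((-3 - (-5/2 + (¼)*6)) + S) = 16 - 8*(-67 + S)/((-3 - (-5/2 + 3/2)) + S) = 16 - 8*(-67 + S)/((-3 - 1*(-1)) + S) = 16 - 8*(-67 + S)/((-3 + 1) + S) = 16 - 8*(-67 + S)/(-2 + S))
R(209) + (-57 - 51*48) = 8*(63 + 209)/(-2 + 209) + (-57 - 51*48) = 8*272/207 + (-57 - 2448) = 8*(1/207)*272 - 2505 = 2176/207 - 2505 = -516359/207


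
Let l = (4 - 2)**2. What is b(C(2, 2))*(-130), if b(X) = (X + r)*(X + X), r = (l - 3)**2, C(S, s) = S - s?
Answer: 0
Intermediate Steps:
l = 4 (l = 2**2 = 4)
r = 1 (r = (4 - 3)**2 = 1**2 = 1)
b(X) = 2*X*(1 + X) (b(X) = (X + 1)*(X + X) = (1 + X)*(2*X) = 2*X*(1 + X))
b(C(2, 2))*(-130) = (2*(2 - 1*2)*(1 + (2 - 1*2)))*(-130) = (2*(2 - 2)*(1 + (2 - 2)))*(-130) = (2*0*(1 + 0))*(-130) = (2*0*1)*(-130) = 0*(-130) = 0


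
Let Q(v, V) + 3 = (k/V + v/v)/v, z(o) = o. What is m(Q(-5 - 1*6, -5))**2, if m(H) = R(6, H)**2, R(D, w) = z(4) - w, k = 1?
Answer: 22898045041/9150625 ≈ 2502.3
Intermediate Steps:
R(D, w) = 4 - w
Q(v, V) = -3 + (1 + 1/V)/v (Q(v, V) = -3 + (1/V + v/v)/v = -3 + (1/V + 1)/v = -3 + (1 + 1/V)/v)
m(H) = (4 - H)**2
m(Q(-5 - 1*6, -5))**2 = ((-4 + (-3 + 1/(-5 - 1*6) + 1/((-5)*(-5 - 1*6))))**2)**2 = ((-4 + (-3 + 1/(-5 - 6) - 1/(5*(-5 - 6))))**2)**2 = ((-4 + (-3 + 1/(-11) - 1/5/(-11)))**2)**2 = ((-4 + (-3 - 1/11 - 1/5*(-1/11)))**2)**2 = ((-4 + (-3 - 1/11 + 1/55))**2)**2 = ((-4 - 169/55)**2)**2 = ((-389/55)**2)**2 = (151321/3025)**2 = 22898045041/9150625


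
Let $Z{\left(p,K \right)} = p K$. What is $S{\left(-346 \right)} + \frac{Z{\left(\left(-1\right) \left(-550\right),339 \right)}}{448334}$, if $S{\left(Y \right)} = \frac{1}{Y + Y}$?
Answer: $\frac{64287533}{155123564} \approx 0.41443$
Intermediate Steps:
$Z{\left(p,K \right)} = K p$
$S{\left(Y \right)} = \frac{1}{2 Y}$
$S{\left(-346 \right)} + \frac{Z{\left(\left(-1\right) \left(-550\right),339 \right)}}{448334} = \frac{1}{2 \left(-346\right)} + \frac{339 \left(\left(-1\right) \left(-550\right)\right)}{448334} = \frac{1}{2} \left(- \frac{1}{346}\right) + 339 \cdot 550 \cdot \frac{1}{448334} = - \frac{1}{692} + 186450 \cdot \frac{1}{448334} = - \frac{1}{692} + \frac{93225}{224167} = \frac{64287533}{155123564}$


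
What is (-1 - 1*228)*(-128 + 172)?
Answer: -10076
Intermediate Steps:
(-1 - 1*228)*(-128 + 172) = (-1 - 228)*44 = -229*44 = -10076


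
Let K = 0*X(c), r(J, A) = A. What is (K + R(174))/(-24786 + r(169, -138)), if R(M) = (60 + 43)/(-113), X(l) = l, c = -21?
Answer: 103/2816412 ≈ 3.6571e-5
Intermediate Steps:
R(M) = -103/113 (R(M) = 103*(-1/113) = -103/113)
K = 0 (K = 0*(-21) = 0)
(K + R(174))/(-24786 + r(169, -138)) = (0 - 103/113)/(-24786 - 138) = -103/113/(-24924) = -103/113*(-1/24924) = 103/2816412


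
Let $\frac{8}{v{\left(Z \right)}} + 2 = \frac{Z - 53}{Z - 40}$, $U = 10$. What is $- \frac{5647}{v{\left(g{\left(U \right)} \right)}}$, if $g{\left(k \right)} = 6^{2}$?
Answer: $- \frac{50823}{32} \approx -1588.2$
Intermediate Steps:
$g{\left(k \right)} = 36$
$v{\left(Z \right)} = \frac{8}{-2 + \frac{-53 + Z}{-40 + Z}}$ ($v{\left(Z \right)} = \frac{8}{-2 + \frac{Z - 53}{Z - 40}} = \frac{8}{-2 + \frac{-53 + Z}{-40 + Z}}$)
$- \frac{5647}{v{\left(g{\left(U \right)} \right)}} = - \frac{5647}{8 \frac{1}{-27 + 36} \left(40 - 36\right)} = - \frac{5647}{8 \cdot \frac{1}{9} \left(40 - 36\right)} = - \frac{5647}{8 \cdot \frac{1}{9} \cdot 4} = - \frac{5647}{\frac{32}{9}} = \left(-5647\right) \frac{9}{32} = - \frac{50823}{32}$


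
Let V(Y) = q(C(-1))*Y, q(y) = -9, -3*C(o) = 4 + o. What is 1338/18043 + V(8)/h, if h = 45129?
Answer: 19694502/271420849 ≈ 0.072561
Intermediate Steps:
C(o) = -4/3 - o/3 (C(o) = -(4 + o)/3 = -4/3 - o/3)
V(Y) = -9*Y
1338/18043 + V(8)/h = 1338/18043 - 9*8/45129 = 1338*(1/18043) - 72*1/45129 = 1338/18043 - 24/15043 = 19694502/271420849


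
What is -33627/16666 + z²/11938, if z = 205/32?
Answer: -205186638187/101866858496 ≈ -2.0143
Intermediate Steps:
z = 205/32 (z = 205*(1/32) = 205/32 ≈ 6.4063)
-33627/16666 + z²/11938 = -33627/16666 + (205/32)²/11938 = -33627*1/16666 + (42025/1024)*(1/11938) = -33627/16666 + 42025/12224512 = -205186638187/101866858496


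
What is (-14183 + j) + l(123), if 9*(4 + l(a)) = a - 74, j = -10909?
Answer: -225815/9 ≈ -25091.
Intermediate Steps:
l(a) = -110/9 + a/9 (l(a) = -4 + (a - 74)/9 = -4 + (-74 + a)/9 = -4 + (-74/9 + a/9) = -110/9 + a/9)
(-14183 + j) + l(123) = (-14183 - 10909) + (-110/9 + (⅑)*123) = -25092 + (-110/9 + 41/3) = -25092 + 13/9 = -225815/9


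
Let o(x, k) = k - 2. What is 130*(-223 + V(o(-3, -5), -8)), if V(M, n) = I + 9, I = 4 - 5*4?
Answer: -29900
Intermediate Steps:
o(x, k) = -2 + k
I = -16 (I = 4 - 20 = -16)
V(M, n) = -7 (V(M, n) = -16 + 9 = -7)
130*(-223 + V(o(-3, -5), -8)) = 130*(-223 - 7) = 130*(-230) = -29900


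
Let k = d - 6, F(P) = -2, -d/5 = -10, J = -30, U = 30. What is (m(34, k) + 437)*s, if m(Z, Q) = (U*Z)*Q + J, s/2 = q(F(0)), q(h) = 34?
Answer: 3079516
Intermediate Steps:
d = 50 (d = -5*(-10) = 50)
k = 44 (k = 50 - 6 = 44)
s = 68 (s = 2*34 = 68)
m(Z, Q) = -30 + 30*Q*Z (m(Z, Q) = (30*Z)*Q - 30 = 30*Q*Z - 30 = -30 + 30*Q*Z)
(m(34, k) + 437)*s = ((-30 + 30*44*34) + 437)*68 = ((-30 + 44880) + 437)*68 = (44850 + 437)*68 = 45287*68 = 3079516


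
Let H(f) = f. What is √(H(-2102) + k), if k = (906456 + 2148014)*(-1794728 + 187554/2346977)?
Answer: I*√30196190073606940802005338/2346977 ≈ 2.3414e+6*I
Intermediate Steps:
k = -12865993174210267940/2346977 (k = 3054470*(-1794728 + 187554*(1/2346977)) = 3054470*(-1794728 + 187554/2346977) = 3054470*(-4212185149702/2346977) = -12865993174210267940/2346977 ≈ -5.4819e+12)
√(H(-2102) + k) = √(-2102 - 12865993174210267940/2346977) = √(-12865993179143613594/2346977) = I*√30196190073606940802005338/2346977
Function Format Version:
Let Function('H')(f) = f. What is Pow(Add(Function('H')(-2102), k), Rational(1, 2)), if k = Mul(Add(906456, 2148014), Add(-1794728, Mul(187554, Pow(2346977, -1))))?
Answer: Mul(Rational(1, 2346977), I, Pow(30196190073606940802005338, Rational(1, 2))) ≈ Mul(2.3414e+6, I)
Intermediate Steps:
k = Rational(-12865993174210267940, 2346977) (k = Mul(3054470, Add(-1794728, Mul(187554, Rational(1, 2346977)))) = Mul(3054470, Add(-1794728, Rational(187554, 2346977))) = Mul(3054470, Rational(-4212185149702, 2346977)) = Rational(-12865993174210267940, 2346977) ≈ -5.4819e+12)
Pow(Add(Function('H')(-2102), k), Rational(1, 2)) = Pow(Add(-2102, Rational(-12865993174210267940, 2346977)), Rational(1, 2)) = Pow(Rational(-12865993179143613594, 2346977), Rational(1, 2)) = Mul(Rational(1, 2346977), I, Pow(30196190073606940802005338, Rational(1, 2)))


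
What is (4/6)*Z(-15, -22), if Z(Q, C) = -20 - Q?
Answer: -10/3 ≈ -3.3333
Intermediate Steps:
(4/6)*Z(-15, -22) = (4/6)*(-20 - 1*(-15)) = (4*(⅙))*(-20 + 15) = (⅔)*(-5) = -10/3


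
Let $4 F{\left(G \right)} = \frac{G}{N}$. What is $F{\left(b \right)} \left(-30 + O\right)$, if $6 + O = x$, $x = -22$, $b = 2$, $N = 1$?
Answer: $-29$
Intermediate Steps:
$F{\left(G \right)} = \frac{G}{4}$ ($F{\left(G \right)} = \frac{G 1^{-1}}{4} = \frac{G 1}{4} = \frac{G}{4}$)
$O = -28$ ($O = -6 - 22 = -28$)
$F{\left(b \right)} \left(-30 + O\right) = \frac{1}{4} \cdot 2 \left(-30 - 28\right) = \frac{1}{2} \left(-58\right) = -29$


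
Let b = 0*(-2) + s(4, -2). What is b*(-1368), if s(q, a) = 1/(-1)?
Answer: 1368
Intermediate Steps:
s(q, a) = -1
b = -1 (b = 0*(-2) - 1 = 0 - 1 = -1)
b*(-1368) = -1*(-1368) = 1368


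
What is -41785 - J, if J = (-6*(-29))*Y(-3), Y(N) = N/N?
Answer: -41959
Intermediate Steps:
Y(N) = 1
J = 174 (J = -6*(-29)*1 = 174*1 = 174)
-41785 - J = -41785 - 1*174 = -41785 - 174 = -41959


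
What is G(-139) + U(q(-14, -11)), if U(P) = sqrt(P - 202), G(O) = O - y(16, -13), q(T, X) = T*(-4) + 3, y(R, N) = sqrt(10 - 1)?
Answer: -142 + I*sqrt(143) ≈ -142.0 + 11.958*I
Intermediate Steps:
y(R, N) = 3 (y(R, N) = sqrt(9) = 3)
q(T, X) = 3 - 4*T (q(T, X) = -4*T + 3 = 3 - 4*T)
G(O) = -3 + O (G(O) = O - 1*3 = O - 3 = -3 + O)
U(P) = sqrt(-202 + P)
G(-139) + U(q(-14, -11)) = (-3 - 139) + sqrt(-202 + (3 - 4*(-14))) = -142 + sqrt(-202 + (3 + 56)) = -142 + sqrt(-202 + 59) = -142 + sqrt(-143) = -142 + I*sqrt(143)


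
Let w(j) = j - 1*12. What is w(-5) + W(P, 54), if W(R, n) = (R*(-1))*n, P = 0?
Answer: -17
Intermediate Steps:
W(R, n) = -R*n (W(R, n) = (-R)*n = -R*n)
w(j) = -12 + j (w(j) = j - 12 = -12 + j)
w(-5) + W(P, 54) = (-12 - 5) - 1*0*54 = -17 + 0 = -17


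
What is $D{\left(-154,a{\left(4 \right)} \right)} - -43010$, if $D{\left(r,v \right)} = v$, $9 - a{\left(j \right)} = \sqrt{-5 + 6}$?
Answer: $43018$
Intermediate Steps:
$a{\left(j \right)} = 8$ ($a{\left(j \right)} = 9 - \sqrt{-5 + 6} = 9 - \sqrt{1} = 9 - 1 = 8$)
$D{\left(-154,a{\left(4 \right)} \right)} - -43010 = 8 - -43010 = 8 + 43010 = 43018$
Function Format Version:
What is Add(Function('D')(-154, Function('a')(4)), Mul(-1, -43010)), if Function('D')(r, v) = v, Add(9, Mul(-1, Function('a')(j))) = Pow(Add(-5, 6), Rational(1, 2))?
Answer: 43018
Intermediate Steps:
Function('a')(j) = 8 (Function('a')(j) = Add(9, Mul(-1, Pow(Add(-5, 6), Rational(1, 2)))) = Add(9, Mul(-1, Pow(1, Rational(1, 2)))) = Add(9, Mul(-1, 1)) = Add(9, -1) = 8)
Add(Function('D')(-154, Function('a')(4)), Mul(-1, -43010)) = Add(8, Mul(-1, -43010)) = Add(8, 43010) = 43018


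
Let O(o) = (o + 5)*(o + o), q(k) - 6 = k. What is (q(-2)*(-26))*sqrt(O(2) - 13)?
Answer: -104*sqrt(15) ≈ -402.79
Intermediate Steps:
q(k) = 6 + k
O(o) = 2*o*(5 + o) (O(o) = (5 + o)*(2*o) = 2*o*(5 + o))
(q(-2)*(-26))*sqrt(O(2) - 13) = ((6 - 2)*(-26))*sqrt(2*2*(5 + 2) - 13) = (4*(-26))*sqrt(2*2*7 - 13) = -104*sqrt(28 - 13) = -104*sqrt(15)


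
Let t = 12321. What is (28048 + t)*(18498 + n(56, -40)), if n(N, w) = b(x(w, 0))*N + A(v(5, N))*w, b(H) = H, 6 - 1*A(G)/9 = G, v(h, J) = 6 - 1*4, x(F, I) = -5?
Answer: 677311082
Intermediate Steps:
v(h, J) = 2 (v(h, J) = 6 - 4 = 2)
A(G) = 54 - 9*G
n(N, w) = -5*N + 36*w (n(N, w) = -5*N + (54 - 9*2)*w = -5*N + (54 - 18)*w = -5*N + 36*w)
(28048 + t)*(18498 + n(56, -40)) = (28048 + 12321)*(18498 + (-5*56 + 36*(-40))) = 40369*(18498 + (-280 - 1440)) = 40369*(18498 - 1720) = 40369*16778 = 677311082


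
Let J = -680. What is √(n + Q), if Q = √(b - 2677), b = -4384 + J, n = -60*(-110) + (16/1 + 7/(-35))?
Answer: √(165395 + 25*I*√7741)/5 ≈ 81.339 + 0.54084*I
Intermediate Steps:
n = 33079/5 (n = 6600 + (16*1 + 7*(-1/35)) = 6600 + (16 - ⅕) = 6600 + 79/5 = 33079/5 ≈ 6615.8)
b = -5064 (b = -4384 - 680 = -5064)
Q = I*√7741 (Q = √(-5064 - 2677) = √(-7741) = I*√7741 ≈ 87.983*I)
√(n + Q) = √(33079/5 + I*√7741)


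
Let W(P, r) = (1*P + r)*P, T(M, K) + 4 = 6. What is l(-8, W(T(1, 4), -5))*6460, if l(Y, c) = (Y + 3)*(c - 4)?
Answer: 323000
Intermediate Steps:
T(M, K) = 2 (T(M, K) = -4 + 6 = 2)
W(P, r) = P*(P + r) (W(P, r) = (P + r)*P = P*(P + r))
l(Y, c) = (-4 + c)*(3 + Y) (l(Y, c) = (3 + Y)*(-4 + c) = (-4 + c)*(3 + Y))
l(-8, W(T(1, 4), -5))*6460 = (-12 - 4*(-8) + 3*(2*(2 - 5)) - 16*(2 - 5))*6460 = (-12 + 32 + 3*(2*(-3)) - 16*(-3))*6460 = (-12 + 32 + 3*(-6) - 8*(-6))*6460 = (-12 + 32 - 18 + 48)*6460 = 50*6460 = 323000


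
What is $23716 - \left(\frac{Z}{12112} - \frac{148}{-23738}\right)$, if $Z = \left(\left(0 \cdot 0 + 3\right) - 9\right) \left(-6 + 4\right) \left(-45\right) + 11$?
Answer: $\frac{3409354173261}{143757328} \approx 23716.0$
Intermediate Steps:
$Z = -529$ ($Z = \left(\left(0 + 3\right) - 9\right) \left(-2\right) \left(-45\right) + 11 = \left(3 - 9\right) \left(-2\right) \left(-45\right) + 11 = \left(-6\right) \left(-2\right) \left(-45\right) + 11 = 12 \left(-45\right) + 11 = -540 + 11 = -529$)
$23716 - \left(\frac{Z}{12112} - \frac{148}{-23738}\right) = 23716 - \left(- \frac{529}{12112} - \frac{148}{-23738}\right) = 23716 - \left(\left(-529\right) \frac{1}{12112} - - \frac{74}{11869}\right) = 23716 - \left(- \frac{529}{12112} + \frac{74}{11869}\right) = 23716 - - \frac{5382413}{143757328} = 23716 + \frac{5382413}{143757328} = \frac{3409354173261}{143757328}$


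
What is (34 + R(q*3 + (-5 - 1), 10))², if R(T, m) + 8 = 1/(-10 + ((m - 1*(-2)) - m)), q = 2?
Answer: 42849/64 ≈ 669.52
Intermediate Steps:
R(T, m) = -65/8 (R(T, m) = -8 + 1/(-10 + ((m - 1*(-2)) - m)) = -8 + 1/(-10 + ((m + 2) - m)) = -8 + 1/(-10 + ((2 + m) - m)) = -8 + 1/(-10 + 2) = -8 + 1/(-8) = -8 - ⅛ = -65/8)
(34 + R(q*3 + (-5 - 1), 10))² = (34 - 65/8)² = (207/8)² = 42849/64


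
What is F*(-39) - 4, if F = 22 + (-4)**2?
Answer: -1486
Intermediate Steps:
F = 38 (F = 22 + 16 = 38)
F*(-39) - 4 = 38*(-39) - 4 = -1482 - 4 = -1486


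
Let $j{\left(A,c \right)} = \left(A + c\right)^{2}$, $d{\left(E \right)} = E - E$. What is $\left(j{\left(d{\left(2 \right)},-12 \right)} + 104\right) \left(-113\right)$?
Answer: $-28024$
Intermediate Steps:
$d{\left(E \right)} = 0$
$\left(j{\left(d{\left(2 \right)},-12 \right)} + 104\right) \left(-113\right) = \left(\left(0 - 12\right)^{2} + 104\right) \left(-113\right) = \left(\left(-12\right)^{2} + 104\right) \left(-113\right) = \left(144 + 104\right) \left(-113\right) = 248 \left(-113\right) = -28024$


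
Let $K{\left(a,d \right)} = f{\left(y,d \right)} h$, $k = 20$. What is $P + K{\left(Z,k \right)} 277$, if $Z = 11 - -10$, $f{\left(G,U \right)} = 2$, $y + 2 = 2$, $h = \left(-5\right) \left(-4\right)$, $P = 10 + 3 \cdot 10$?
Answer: $11120$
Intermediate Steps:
$P = 40$ ($P = 10 + 30 = 40$)
$h = 20$
$y = 0$ ($y = -2 + 2 = 0$)
$Z = 21$ ($Z = 11 + 10 = 21$)
$K{\left(a,d \right)} = 40$ ($K{\left(a,d \right)} = 2 \cdot 20 = 40$)
$P + K{\left(Z,k \right)} 277 = 40 + 40 \cdot 277 = 40 + 11080 = 11120$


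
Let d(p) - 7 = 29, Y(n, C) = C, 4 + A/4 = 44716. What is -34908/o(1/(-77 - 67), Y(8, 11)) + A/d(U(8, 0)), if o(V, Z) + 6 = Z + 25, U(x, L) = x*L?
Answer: 19022/5 ≈ 3804.4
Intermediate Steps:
A = 178848 (A = -16 + 4*44716 = -16 + 178864 = 178848)
U(x, L) = L*x
o(V, Z) = 19 + Z (o(V, Z) = -6 + (Z + 25) = -6 + (25 + Z) = 19 + Z)
d(p) = 36 (d(p) = 7 + 29 = 36)
-34908/o(1/(-77 - 67), Y(8, 11)) + A/d(U(8, 0)) = -34908/(19 + 11) + 178848/36 = -34908/30 + 178848*(1/36) = -34908*1/30 + 4968 = -5818/5 + 4968 = 19022/5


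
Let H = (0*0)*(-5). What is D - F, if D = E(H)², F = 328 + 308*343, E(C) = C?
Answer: -105972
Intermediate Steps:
H = 0 (H = 0*(-5) = 0)
F = 105972 (F = 328 + 105644 = 105972)
D = 0 (D = 0² = 0)
D - F = 0 - 1*105972 = 0 - 105972 = -105972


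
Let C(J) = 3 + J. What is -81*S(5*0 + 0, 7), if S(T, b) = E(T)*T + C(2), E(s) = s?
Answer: -405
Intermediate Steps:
S(T, b) = 5 + T² (S(T, b) = T*T + (3 + 2) = T² + 5 = 5 + T²)
-81*S(5*0 + 0, 7) = -81*(5 + (5*0 + 0)²) = -81*(5 + (0 + 0)²) = -81*(5 + 0²) = -81*(5 + 0) = -81*5 = -405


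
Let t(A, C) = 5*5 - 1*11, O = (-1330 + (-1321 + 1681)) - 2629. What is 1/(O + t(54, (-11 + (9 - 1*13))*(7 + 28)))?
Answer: -1/3585 ≈ -0.00027894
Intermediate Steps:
O = -3599 (O = (-1330 + 360) - 2629 = -970 - 2629 = -3599)
t(A, C) = 14 (t(A, C) = 25 - 11 = 14)
1/(O + t(54, (-11 + (9 - 1*13))*(7 + 28))) = 1/(-3599 + 14) = 1/(-3585) = -1/3585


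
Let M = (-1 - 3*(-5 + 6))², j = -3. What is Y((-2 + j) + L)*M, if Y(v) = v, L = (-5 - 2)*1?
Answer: -192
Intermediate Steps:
L = -7 (L = -7*1 = -7)
M = 16 (M = (-1 - 3*1)² = (-1 - 3)² = (-4)² = 16)
Y((-2 + j) + L)*M = ((-2 - 3) - 7)*16 = (-5 - 7)*16 = -12*16 = -192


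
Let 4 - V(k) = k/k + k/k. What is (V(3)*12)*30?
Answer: 720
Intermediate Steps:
V(k) = 2 (V(k) = 4 - (k/k + k/k) = 4 - (1 + 1) = 4 - 1*2 = 4 - 2 = 2)
(V(3)*12)*30 = (2*12)*30 = 24*30 = 720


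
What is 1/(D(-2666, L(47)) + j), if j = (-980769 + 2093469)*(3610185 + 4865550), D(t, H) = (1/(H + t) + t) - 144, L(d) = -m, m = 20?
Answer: 2686/25331532590919339 ≈ 1.0603e-13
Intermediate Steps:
L(d) = -20 (L(d) = -1*20 = -20)
D(t, H) = -144 + t + 1/(H + t) (D(t, H) = (t + 1/(H + t)) - 144 = -144 + t + 1/(H + t))
j = 9430950334500 (j = 1112700*8475735 = 9430950334500)
1/(D(-2666, L(47)) + j) = 1/((1 + (-2666)**2 - 144*(-20) - 144*(-2666) - 20*(-2666))/(-20 - 2666) + 9430950334500) = 1/((1 + 7107556 + 2880 + 383904 + 53320)/(-2686) + 9430950334500) = 1/(-1/2686*7547661 + 9430950334500) = 1/(-7547661/2686 + 9430950334500) = 1/(25331532590919339/2686) = 2686/25331532590919339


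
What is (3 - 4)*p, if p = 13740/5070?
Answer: -458/169 ≈ -2.7101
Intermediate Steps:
p = 458/169 (p = 13740*(1/5070) = 458/169 ≈ 2.7101)
(3 - 4)*p = (3 - 4)*(458/169) = -1*458/169 = -458/169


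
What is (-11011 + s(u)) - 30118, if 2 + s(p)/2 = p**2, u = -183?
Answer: 25845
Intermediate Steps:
s(p) = -4 + 2*p**2
(-11011 + s(u)) - 30118 = (-11011 + (-4 + 2*(-183)**2)) - 30118 = (-11011 + (-4 + 2*33489)) - 30118 = (-11011 + (-4 + 66978)) - 30118 = (-11011 + 66974) - 30118 = 55963 - 30118 = 25845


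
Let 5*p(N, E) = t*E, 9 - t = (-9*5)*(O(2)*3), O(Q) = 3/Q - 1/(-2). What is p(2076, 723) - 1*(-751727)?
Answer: 3960352/5 ≈ 7.9207e+5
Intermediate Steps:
O(Q) = ½ + 3/Q (O(Q) = 3/Q - 1*(-½) = 3/Q + ½ = ½ + 3/Q)
t = 279 (t = 9 - (-9*5)*((½)*(6 + 2)/2)*3 = 9 - (-45)*((½)*(½)*8)*3 = 9 - (-45)*2*3 = 9 - (-45)*6 = 9 - 1*(-270) = 9 + 270 = 279)
p(N, E) = 279*E/5 (p(N, E) = (279*E)/5 = 279*E/5)
p(2076, 723) - 1*(-751727) = (279/5)*723 - 1*(-751727) = 201717/5 + 751727 = 3960352/5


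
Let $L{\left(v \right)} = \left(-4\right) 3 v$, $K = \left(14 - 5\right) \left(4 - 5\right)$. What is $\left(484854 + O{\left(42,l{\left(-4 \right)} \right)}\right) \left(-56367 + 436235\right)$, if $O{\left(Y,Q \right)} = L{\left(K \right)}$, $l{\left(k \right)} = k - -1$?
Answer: $184221545016$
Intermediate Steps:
$l{\left(k \right)} = 1 + k$ ($l{\left(k \right)} = k + 1 = 1 + k$)
$K = -9$ ($K = 9 \left(-1\right) = -9$)
$L{\left(v \right)} = - 12 v$
$O{\left(Y,Q \right)} = 108$ ($O{\left(Y,Q \right)} = \left(-12\right) \left(-9\right) = 108$)
$\left(484854 + O{\left(42,l{\left(-4 \right)} \right)}\right) \left(-56367 + 436235\right) = \left(484854 + 108\right) \left(-56367 + 436235\right) = 484962 \cdot 379868 = 184221545016$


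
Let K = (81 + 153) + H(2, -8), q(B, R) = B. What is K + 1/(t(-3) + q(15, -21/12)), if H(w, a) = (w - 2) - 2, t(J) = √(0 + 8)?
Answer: 50359/217 - 2*√2/217 ≈ 232.06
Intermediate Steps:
t(J) = 2*√2 (t(J) = √8 = 2*√2)
H(w, a) = -4 + w (H(w, a) = (-2 + w) - 2 = -4 + w)
K = 232 (K = (81 + 153) + (-4 + 2) = 234 - 2 = 232)
K + 1/(t(-3) + q(15, -21/12)) = 232 + 1/(2*√2 + 15) = 232 + 1/(15 + 2*√2)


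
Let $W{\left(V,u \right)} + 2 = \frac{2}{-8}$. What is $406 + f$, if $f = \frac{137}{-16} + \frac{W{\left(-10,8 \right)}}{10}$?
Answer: $\frac{31777}{80} \approx 397.21$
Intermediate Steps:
$W{\left(V,u \right)} = - \frac{9}{4}$ ($W{\left(V,u \right)} = -2 + \frac{2}{-8} = -2 + 2 \left(- \frac{1}{8}\right) = -2 - \frac{1}{4} = - \frac{9}{4}$)
$f = - \frac{703}{80}$ ($f = \frac{137}{-16} - \frac{9}{4 \cdot 10} = 137 \left(- \frac{1}{16}\right) - \frac{9}{40} = - \frac{137}{16} - \frac{9}{40} = - \frac{703}{80} \approx -8.7875$)
$406 + f = 406 - \frac{703}{80} = \frac{31777}{80}$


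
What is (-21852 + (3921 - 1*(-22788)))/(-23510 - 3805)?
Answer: -1619/9105 ≈ -0.17781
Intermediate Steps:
(-21852 + (3921 - 1*(-22788)))/(-23510 - 3805) = (-21852 + (3921 + 22788))/(-27315) = (-21852 + 26709)*(-1/27315) = 4857*(-1/27315) = -1619/9105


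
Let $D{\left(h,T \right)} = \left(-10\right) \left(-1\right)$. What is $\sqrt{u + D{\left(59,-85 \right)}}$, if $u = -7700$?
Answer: $i \sqrt{7690} \approx 87.693 i$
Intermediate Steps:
$D{\left(h,T \right)} = 10$
$\sqrt{u + D{\left(59,-85 \right)}} = \sqrt{-7700 + 10} = \sqrt{-7690} = i \sqrt{7690}$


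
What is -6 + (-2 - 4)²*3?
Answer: 102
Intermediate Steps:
-6 + (-2 - 4)²*3 = -6 + (-6)²*3 = -6 + 36*3 = -6 + 108 = 102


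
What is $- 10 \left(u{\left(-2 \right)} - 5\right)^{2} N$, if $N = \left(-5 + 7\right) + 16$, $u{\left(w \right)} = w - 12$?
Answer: $-64980$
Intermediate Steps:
$u{\left(w \right)} = -12 + w$ ($u{\left(w \right)} = w - 12 = -12 + w$)
$N = 18$ ($N = 2 + 16 = 18$)
$- 10 \left(u{\left(-2 \right)} - 5\right)^{2} N = - 10 \left(\left(-12 - 2\right) - 5\right)^{2} \cdot 18 = - 10 \left(-14 - 5\right)^{2} \cdot 18 = - 10 \left(-19\right)^{2} \cdot 18 = \left(-10\right) 361 \cdot 18 = \left(-3610\right) 18 = -64980$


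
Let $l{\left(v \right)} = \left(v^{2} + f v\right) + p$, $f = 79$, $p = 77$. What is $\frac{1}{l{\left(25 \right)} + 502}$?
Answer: $\frac{1}{3179} \approx 0.00031456$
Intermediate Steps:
$l{\left(v \right)} = 77 + v^{2} + 79 v$ ($l{\left(v \right)} = \left(v^{2} + 79 v\right) + 77 = 77 + v^{2} + 79 v$)
$\frac{1}{l{\left(25 \right)} + 502} = \frac{1}{\left(77 + 25^{2} + 79 \cdot 25\right) + 502} = \frac{1}{\left(77 + 625 + 1975\right) + 502} = \frac{1}{2677 + 502} = \frac{1}{3179}$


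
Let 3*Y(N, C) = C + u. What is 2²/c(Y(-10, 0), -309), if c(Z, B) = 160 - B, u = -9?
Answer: 4/469 ≈ 0.0085288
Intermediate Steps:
Y(N, C) = -3 + C/3 (Y(N, C) = (C - 9)/3 = (-9 + C)/3 = -3 + C/3)
2²/c(Y(-10, 0), -309) = 2²/(160 - 1*(-309)) = 4/(160 + 309) = 4/469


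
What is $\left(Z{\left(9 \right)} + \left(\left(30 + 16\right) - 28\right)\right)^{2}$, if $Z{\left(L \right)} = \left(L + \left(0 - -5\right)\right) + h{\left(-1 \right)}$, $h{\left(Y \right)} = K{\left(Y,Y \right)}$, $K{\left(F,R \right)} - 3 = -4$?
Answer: $961$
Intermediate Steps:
$K{\left(F,R \right)} = -1$ ($K{\left(F,R \right)} = 3 - 4 = -1$)
$h{\left(Y \right)} = -1$
$Z{\left(L \right)} = 4 + L$ ($Z{\left(L \right)} = \left(L + \left(0 - -5\right)\right) - 1 = \left(L + \left(0 + 5\right)\right) - 1 = \left(L + 5\right) - 1 = \left(5 + L\right) - 1 = 4 + L$)
$\left(Z{\left(9 \right)} + \left(\left(30 + 16\right) - 28\right)\right)^{2} = \left(\left(4 + 9\right) + \left(\left(30 + 16\right) - 28\right)\right)^{2} = \left(13 + \left(46 - 28\right)\right)^{2} = \left(13 + 18\right)^{2} = 31^{2} = 961$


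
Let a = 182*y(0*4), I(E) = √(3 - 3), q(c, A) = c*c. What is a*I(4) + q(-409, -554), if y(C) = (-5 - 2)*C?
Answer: 167281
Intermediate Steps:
q(c, A) = c²
I(E) = 0 (I(E) = √0 = 0)
y(C) = -7*C
a = 0 (a = 182*(-0*4) = 182*(-7*0) = 182*0 = 0)
a*I(4) + q(-409, -554) = 0*0 + (-409)² = 0 + 167281 = 167281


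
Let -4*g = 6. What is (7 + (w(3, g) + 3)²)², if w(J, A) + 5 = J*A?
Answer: 38809/16 ≈ 2425.6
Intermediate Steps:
g = -3/2 (g = -¼*6 = -3/2 ≈ -1.5000)
w(J, A) = -5 + A*J (w(J, A) = -5 + J*A = -5 + A*J)
(7 + (w(3, g) + 3)²)² = (7 + ((-5 - 3/2*3) + 3)²)² = (7 + ((-5 - 9/2) + 3)²)² = (7 + (-19/2 + 3)²)² = (7 + (-13/2)²)² = (7 + 169/4)² = (197/4)² = 38809/16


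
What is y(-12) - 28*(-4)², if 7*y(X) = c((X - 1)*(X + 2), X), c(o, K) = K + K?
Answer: -3160/7 ≈ -451.43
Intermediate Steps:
c(o, K) = 2*K
y(X) = 2*X/7 (y(X) = (2*X)/7 = 2*X/7)
y(-12) - 28*(-4)² = (2/7)*(-12) - 28*(-4)² = -24/7 - 28*16 = -24/7 - 448 = -3160/7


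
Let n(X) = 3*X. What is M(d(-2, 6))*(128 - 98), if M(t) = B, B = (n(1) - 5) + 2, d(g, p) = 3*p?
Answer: 0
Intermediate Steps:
B = 0 (B = (3*1 - 5) + 2 = (3 - 5) + 2 = -2 + 2 = 0)
M(t) = 0
M(d(-2, 6))*(128 - 98) = 0*(128 - 98) = 0*30 = 0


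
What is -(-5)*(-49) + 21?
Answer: -224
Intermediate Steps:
-(-5)*(-49) + 21 = -5*49 + 21 = -245 + 21 = -224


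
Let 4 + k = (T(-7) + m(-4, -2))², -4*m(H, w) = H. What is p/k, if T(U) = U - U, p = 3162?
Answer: -1054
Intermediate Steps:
m(H, w) = -H/4
T(U) = 0
k = -3 (k = -4 + (0 - ¼*(-4))² = -4 + (0 + 1)² = -4 + 1² = -4 + 1 = -3)
p/k = 3162/(-3) = 3162*(-⅓) = -1054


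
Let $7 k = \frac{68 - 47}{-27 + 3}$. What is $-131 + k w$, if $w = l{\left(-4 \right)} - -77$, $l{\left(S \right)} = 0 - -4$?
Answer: $- \frac{1129}{8} \approx -141.13$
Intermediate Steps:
$l{\left(S \right)} = 4$ ($l{\left(S \right)} = 0 + 4 = 4$)
$k = - \frac{1}{8}$ ($k = \frac{\left(68 - 47\right) \frac{1}{-27 + 3}}{7} = \frac{21 \frac{1}{-24}}{7} = \frac{21 \left(- \frac{1}{24}\right)}{7} = \frac{1}{7} \left(- \frac{7}{8}\right) = - \frac{1}{8} \approx -0.125$)
$w = 81$ ($w = 4 - -77 = 4 + 77 = 81$)
$-131 + k w = -131 - \frac{81}{8} = - \frac{1129}{8}$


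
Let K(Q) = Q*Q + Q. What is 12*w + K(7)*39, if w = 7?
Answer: 2268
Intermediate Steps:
K(Q) = Q + Q**2 (K(Q) = Q**2 + Q = Q + Q**2)
12*w + K(7)*39 = 12*7 + (7*(1 + 7))*39 = 84 + (7*8)*39 = 84 + 56*39 = 84 + 2184 = 2268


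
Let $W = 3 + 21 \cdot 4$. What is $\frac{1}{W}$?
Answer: $\frac{1}{87} \approx 0.011494$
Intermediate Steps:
$W = 87$ ($W = 3 + 84 = 87$)
$\frac{1}{W} = \frac{1}{87}$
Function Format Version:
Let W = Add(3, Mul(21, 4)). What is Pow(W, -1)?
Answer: Rational(1, 87) ≈ 0.011494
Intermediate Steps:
W = 87 (W = Add(3, 84) = 87)
Pow(W, -1) = Pow(87, -1) = Rational(1, 87)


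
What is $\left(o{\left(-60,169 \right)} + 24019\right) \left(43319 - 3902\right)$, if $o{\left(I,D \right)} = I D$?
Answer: $547068543$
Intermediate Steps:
$o{\left(I,D \right)} = D I$
$\left(o{\left(-60,169 \right)} + 24019\right) \left(43319 - 3902\right) = \left(169 \left(-60\right) + 24019\right) \left(43319 - 3902\right) = \left(-10140 + 24019\right) 39417 = 13879 \cdot 39417 = 547068543$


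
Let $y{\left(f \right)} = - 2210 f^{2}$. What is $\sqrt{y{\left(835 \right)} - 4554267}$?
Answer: $i \sqrt{1545421517} \approx 39312.0 i$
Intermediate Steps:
$\sqrt{y{\left(835 \right)} - 4554267} = \sqrt{- 2210 \cdot 835^{2} - 4554267} = \sqrt{\left(-2210\right) 697225 - 4554267} = \sqrt{-1540867250 - 4554267} = \sqrt{-1545421517} = i \sqrt{1545421517}$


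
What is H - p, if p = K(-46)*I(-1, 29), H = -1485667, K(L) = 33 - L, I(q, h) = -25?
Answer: -1483692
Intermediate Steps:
p = -1975 (p = (33 - 1*(-46))*(-25) = (33 + 46)*(-25) = 79*(-25) = -1975)
H - p = -1485667 - 1*(-1975) = -1485667 + 1975 = -1483692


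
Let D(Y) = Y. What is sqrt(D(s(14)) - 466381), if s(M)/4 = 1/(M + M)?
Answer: I*sqrt(22852662)/7 ≈ 682.92*I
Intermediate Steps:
s(M) = 2/M (s(M) = 4/(M + M) = 4/((2*M)) = 4*(1/(2*M)) = 2/M)
sqrt(D(s(14)) - 466381) = sqrt(2/14 - 466381) = sqrt(2*(1/14) - 466381) = sqrt(1/7 - 466381) = sqrt(-3264666/7) = I*sqrt(22852662)/7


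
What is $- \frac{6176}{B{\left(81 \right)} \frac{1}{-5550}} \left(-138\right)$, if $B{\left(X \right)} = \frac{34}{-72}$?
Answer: $\frac{170287142400}{17} \approx 1.0017 \cdot 10^{10}$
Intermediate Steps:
$B{\left(X \right)} = - \frac{17}{36}$ ($B{\left(X \right)} = 34 \left(- \frac{1}{72}\right) = - \frac{17}{36}$)
$- \frac{6176}{B{\left(81 \right)} \frac{1}{-5550}} \left(-138\right) = - \frac{6176}{\left(- \frac{17}{36}\right) \frac{1}{-5550}} \left(-138\right) = - \frac{6176}{\left(- \frac{17}{36}\right) \left(- \frac{1}{5550}\right)} \left(-138\right) = - \frac{6176}{\frac{17}{199800}} \left(-138\right) = \left(-6176\right) \frac{199800}{17} \left(-138\right) = \left(- \frac{1233964800}{17}\right) \left(-138\right) = \frac{170287142400}{17}$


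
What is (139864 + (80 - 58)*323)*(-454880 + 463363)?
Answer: 1246746510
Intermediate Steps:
(139864 + (80 - 58)*323)*(-454880 + 463363) = (139864 + 22*323)*8483 = (139864 + 7106)*8483 = 146970*8483 = 1246746510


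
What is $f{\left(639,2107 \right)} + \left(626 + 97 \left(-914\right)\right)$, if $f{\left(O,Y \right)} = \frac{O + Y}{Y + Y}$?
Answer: $- \frac{185482051}{2107} \approx -88031.0$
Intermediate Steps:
$f{\left(O,Y \right)} = \frac{O + Y}{2 Y}$
$f{\left(639,2107 \right)} + \left(626 + 97 \left(-914\right)\right) = \frac{639 + 2107}{2 \cdot 2107} + \left(626 + 97 \left(-914\right)\right) = \frac{1}{2} \cdot \frac{1}{2107} \cdot 2746 + \left(626 - 88658\right) = \frac{1373}{2107} - 88032 = - \frac{185482051}{2107}$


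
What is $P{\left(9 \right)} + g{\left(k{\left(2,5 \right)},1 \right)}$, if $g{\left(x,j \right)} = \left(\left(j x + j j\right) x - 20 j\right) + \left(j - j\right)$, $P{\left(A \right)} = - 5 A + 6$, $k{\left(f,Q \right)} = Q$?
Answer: $-29$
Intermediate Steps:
$P{\left(A \right)} = 6 - 5 A$
$g{\left(x,j \right)} = - 20 j + x \left(j^{2} + j x\right)$ ($g{\left(x,j \right)} = \left(\left(j x + j^{2}\right) x - 20 j\right) + 0 = \left(\left(j^{2} + j x\right) x - 20 j\right) + 0 = \left(x \left(j^{2} + j x\right) - 20 j\right) + 0 = \left(- 20 j + x \left(j^{2} + j x\right)\right) + 0 = - 20 j + x \left(j^{2} + j x\right)$)
$P{\left(9 \right)} + g{\left(k{\left(2,5 \right)},1 \right)} = \left(6 - 45\right) + 1 \left(-20 + 5^{2} + 1 \cdot 5\right) = \left(6 - 45\right) + 1 \left(-20 + 25 + 5\right) = -39 + 1 \cdot 10 = -39 + 10 = -29$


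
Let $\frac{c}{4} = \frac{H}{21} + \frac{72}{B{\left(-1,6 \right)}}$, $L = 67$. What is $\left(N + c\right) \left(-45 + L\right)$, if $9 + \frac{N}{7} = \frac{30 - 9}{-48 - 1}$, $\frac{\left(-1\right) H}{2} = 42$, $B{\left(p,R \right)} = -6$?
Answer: $-2860$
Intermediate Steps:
$H = -84$ ($H = \left(-2\right) 42 = -84$)
$c = -64$ ($c = 4 \left(- \frac{84}{21} + \frac{72}{-6}\right) = 4 \left(\left(-84\right) \frac{1}{21} + 72 \left(- \frac{1}{6}\right)\right) = 4 \left(-4 - 12\right) = 4 \left(-16\right) = -64$)
$N = -66$ ($N = -63 + 7 \frac{30 - 9}{-48 - 1} = -63 + 7 \frac{21}{-49} = -63 + 7 \cdot 21 \left(- \frac{1}{49}\right) = -63 + 7 \left(- \frac{3}{7}\right) = -63 - 3 = -66$)
$\left(N + c\right) \left(-45 + L\right) = \left(-66 - 64\right) \left(-45 + 67\right) = \left(-130\right) 22 = -2860$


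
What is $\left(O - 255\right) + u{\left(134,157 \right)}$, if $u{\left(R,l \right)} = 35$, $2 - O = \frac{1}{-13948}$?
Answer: $- \frac{3040663}{13948} \approx -218.0$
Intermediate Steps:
$O = \frac{27897}{13948}$ ($O = 2 - \frac{1}{-13948} = 2 - - \frac{1}{13948} = 2 + \frac{1}{13948} = \frac{27897}{13948} \approx 2.0001$)
$\left(O - 255\right) + u{\left(134,157 \right)} = \left(\frac{27897}{13948} - 255\right) + 35 = - \frac{3528843}{13948} + 35 = - \frac{3040663}{13948}$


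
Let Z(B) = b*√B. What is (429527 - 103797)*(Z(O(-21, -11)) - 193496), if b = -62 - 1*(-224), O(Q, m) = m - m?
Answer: -63027452080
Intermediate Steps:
O(Q, m) = 0
b = 162 (b = -62 + 224 = 162)
Z(B) = 162*√B
(429527 - 103797)*(Z(O(-21, -11)) - 193496) = (429527 - 103797)*(162*√0 - 193496) = 325730*(162*0 - 193496) = 325730*(0 - 193496) = 325730*(-193496) = -63027452080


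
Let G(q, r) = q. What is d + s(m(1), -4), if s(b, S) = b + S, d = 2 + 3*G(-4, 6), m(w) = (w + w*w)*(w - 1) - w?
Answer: -15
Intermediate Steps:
m(w) = -w + (-1 + w)*(w + w²) (m(w) = (w + w²)*(-1 + w) - w = (-1 + w)*(w + w²) - w = -w + (-1 + w)*(w + w²))
d = -10 (d = 2 + 3*(-4) = 2 - 12 = -10)
s(b, S) = S + b
d + s(m(1), -4) = -10 + (-4 + 1*(-2 + 1²)) = -10 + (-4 + 1*(-2 + 1)) = -10 + (-4 + 1*(-1)) = -10 + (-4 - 1) = -10 - 5 = -15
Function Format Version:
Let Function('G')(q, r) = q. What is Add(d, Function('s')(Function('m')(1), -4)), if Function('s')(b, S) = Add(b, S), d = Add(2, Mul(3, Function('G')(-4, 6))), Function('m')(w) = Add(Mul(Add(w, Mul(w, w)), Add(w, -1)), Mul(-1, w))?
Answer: -15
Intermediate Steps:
Function('m')(w) = Add(Mul(-1, w), Mul(Add(-1, w), Add(w, Pow(w, 2)))) (Function('m')(w) = Add(Mul(Add(w, Pow(w, 2)), Add(-1, w)), Mul(-1, w)) = Add(Mul(Add(-1, w), Add(w, Pow(w, 2))), Mul(-1, w)) = Add(Mul(-1, w), Mul(Add(-1, w), Add(w, Pow(w, 2)))))
d = -10 (d = Add(2, Mul(3, -4)) = Add(2, -12) = -10)
Function('s')(b, S) = Add(S, b)
Add(d, Function('s')(Function('m')(1), -4)) = Add(-10, Add(-4, Mul(1, Add(-2, Pow(1, 2))))) = Add(-10, Add(-4, Mul(1, Add(-2, 1)))) = Add(-10, Add(-4, Mul(1, -1))) = Add(-10, Add(-4, -1)) = Add(-10, -5) = -15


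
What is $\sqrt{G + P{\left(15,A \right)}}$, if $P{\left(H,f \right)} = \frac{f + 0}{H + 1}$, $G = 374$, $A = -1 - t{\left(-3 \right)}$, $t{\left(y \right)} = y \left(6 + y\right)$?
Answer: $\frac{\sqrt{1498}}{2} \approx 19.352$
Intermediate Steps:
$A = 8$ ($A = -1 - - 3 \left(6 - 3\right) = -1 - \left(-3\right) 3 = -1 - -9 = -1 + 9 = 8$)
$P{\left(H,f \right)} = \frac{f}{1 + H}$
$\sqrt{G + P{\left(15,A \right)}} = \sqrt{374 + \frac{8}{1 + 15}} = \sqrt{374 + \frac{8}{16}} = \sqrt{374 + 8 \cdot \frac{1}{16}} = \sqrt{374 + \frac{1}{2}} = \sqrt{\frac{749}{2}} = \frac{\sqrt{1498}}{2}$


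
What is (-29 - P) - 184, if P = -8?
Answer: -205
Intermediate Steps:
(-29 - P) - 184 = (-29 - 1*(-8)) - 184 = (-29 + 8) - 184 = -21 - 184 = -205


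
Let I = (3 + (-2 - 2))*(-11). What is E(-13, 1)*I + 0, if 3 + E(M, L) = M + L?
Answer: -165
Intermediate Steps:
I = 11 (I = (3 - 4)*(-11) = -1*(-11) = 11)
E(M, L) = -3 + L + M (E(M, L) = -3 + (M + L) = -3 + (L + M) = -3 + L + M)
E(-13, 1)*I + 0 = (-3 + 1 - 13)*11 + 0 = -15*11 + 0 = -165 + 0 = -165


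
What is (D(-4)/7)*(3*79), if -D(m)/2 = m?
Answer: 1896/7 ≈ 270.86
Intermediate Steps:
D(m) = -2*m
(D(-4)/7)*(3*79) = (-2*(-4)/7)*(3*79) = (8*(⅐))*237 = (8/7)*237 = 1896/7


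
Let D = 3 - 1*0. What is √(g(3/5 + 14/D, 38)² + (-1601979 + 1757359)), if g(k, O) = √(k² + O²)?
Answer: √35291641/15 ≈ 396.04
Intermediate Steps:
D = 3 (D = 3 + 0 = 3)
g(k, O) = √(O² + k²)
√(g(3/5 + 14/D, 38)² + (-1601979 + 1757359)) = √((√(38² + (3/5 + 14/3)²))² + (-1601979 + 1757359)) = √((√(1444 + (3*(⅕) + 14*(⅓))²))² + 155380) = √((√(1444 + (⅗ + 14/3)²))² + 155380) = √((√(1444 + (79/15)²))² + 155380) = √((√(1444 + 6241/225))² + 155380) = √((√(331141/225))² + 155380) = √((√331141/15)² + 155380) = √(331141/225 + 155380) = √(35291641/225) = √35291641/15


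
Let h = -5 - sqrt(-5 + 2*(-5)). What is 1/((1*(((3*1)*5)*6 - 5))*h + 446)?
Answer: 7/36272 + 85*I*sqrt(15)/108816 ≈ 0.00019299 + 0.0030253*I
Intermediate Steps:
h = -5 - I*sqrt(15) (h = -5 - sqrt(-5 - 10) = -5 - sqrt(-15) = -5 - I*sqrt(15) ≈ -5.0 - 3.873*I)
1/((1*(((3*1)*5)*6 - 5))*h + 446) = 1/((1*(((3*1)*5)*6 - 5))*(-5 - I*sqrt(15)) + 446) = 1/((1*((3*5)*6 - 5))*(-5 - I*sqrt(15)) + 446) = 1/((1*(15*6 - 5))*(-5 - I*sqrt(15)) + 446) = 1/((1*(90 - 5))*(-5 - I*sqrt(15)) + 446) = 1/((1*85)*(-5 - I*sqrt(15)) + 446) = 1/(85*(-5 - I*sqrt(15)) + 446) = 1/((-425 - 85*I*sqrt(15)) + 446) = 1/(21 - 85*I*sqrt(15))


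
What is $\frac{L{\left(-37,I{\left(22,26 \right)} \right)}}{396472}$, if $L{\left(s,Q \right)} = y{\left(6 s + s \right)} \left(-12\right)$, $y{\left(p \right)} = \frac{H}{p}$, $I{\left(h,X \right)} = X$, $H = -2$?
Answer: $- \frac{3}{12835781} \approx -2.3372 \cdot 10^{-7}$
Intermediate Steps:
$y{\left(p \right)} = - \frac{2}{p}$
$L{\left(s,Q \right)} = \frac{24}{7 s}$ ($L{\left(s,Q \right)} = - \frac{2}{6 s + s} \left(-12\right) = - \frac{2}{7 s} \left(-12\right) = \frac{24}{7 s}$)
$\frac{L{\left(-37,I{\left(22,26 \right)} \right)}}{396472} = \frac{\frac{24}{7} \frac{1}{-37}}{396472} = \frac{24}{7} \left(- \frac{1}{37}\right) \frac{1}{396472} = \left(- \frac{24}{259}\right) \frac{1}{396472} = - \frac{3}{12835781}$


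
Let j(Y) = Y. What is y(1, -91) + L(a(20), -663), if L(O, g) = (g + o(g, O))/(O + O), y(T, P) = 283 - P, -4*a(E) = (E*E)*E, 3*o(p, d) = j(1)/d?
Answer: 8979978001/24000000 ≈ 374.17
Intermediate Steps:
o(p, d) = 1/(3*d) (o(p, d) = (1/d)/3 = 1/(3*d))
a(E) = -E**3/4 (a(E) = -E*E*E/4 = -E**2*E/4 = -E**3/4)
L(O, g) = (g + 1/(3*O))/(2*O) (L(O, g) = (g + 1/(3*O))/(O + O) = (g + 1/(3*O))/((2*O)) = (g + 1/(3*O))*(1/(2*O)) = (g + 1/(3*O))/(2*O))
y(1, -91) + L(a(20), -663) = (283 - 1*(-91)) + (1 + 3*(-1/4*20**3)*(-663))/(6*(-1/4*20**3)**2) = (283 + 91) + (1 + 3*(-1/4*8000)*(-663))/(6*(-1/4*8000)**2) = 374 + (1/6)*(1 + 3*(-2000)*(-663))/(-2000)**2 = 374 + (1/6)*(1/4000000)*(1 + 3978000) = 374 + (1/6)*(1/4000000)*3978001 = 374 + 3978001/24000000 = 8979978001/24000000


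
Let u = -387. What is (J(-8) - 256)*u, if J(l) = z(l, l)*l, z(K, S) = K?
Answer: 74304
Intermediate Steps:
J(l) = l² (J(l) = l*l = l²)
(J(-8) - 256)*u = ((-8)² - 256)*(-387) = (64 - 256)*(-387) = -192*(-387) = 74304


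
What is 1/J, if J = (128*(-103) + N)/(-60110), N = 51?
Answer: 60110/13133 ≈ 4.5770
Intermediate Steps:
J = 13133/60110 (J = (128*(-103) + 51)/(-60110) = (-13184 + 51)*(-1/60110) = -13133*(-1/60110) = 13133/60110 ≈ 0.21848)
1/J = 1/(13133/60110) = 60110/13133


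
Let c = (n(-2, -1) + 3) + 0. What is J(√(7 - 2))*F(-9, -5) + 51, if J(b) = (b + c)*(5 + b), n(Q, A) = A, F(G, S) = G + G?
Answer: -219 - 126*√5 ≈ -500.74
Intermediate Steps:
F(G, S) = 2*G
c = 2 (c = (-1 + 3) + 0 = 2 + 0 = 2)
J(b) = (2 + b)*(5 + b) (J(b) = (b + 2)*(5 + b) = (2 + b)*(5 + b))
J(√(7 - 2))*F(-9, -5) + 51 = (10 + (√(7 - 2))² + 7*√(7 - 2))*(2*(-9)) + 51 = (10 + (√5)² + 7*√5)*(-18) + 51 = (10 + 5 + 7*√5)*(-18) + 51 = (15 + 7*√5)*(-18) + 51 = (-270 - 126*√5) + 51 = -219 - 126*√5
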